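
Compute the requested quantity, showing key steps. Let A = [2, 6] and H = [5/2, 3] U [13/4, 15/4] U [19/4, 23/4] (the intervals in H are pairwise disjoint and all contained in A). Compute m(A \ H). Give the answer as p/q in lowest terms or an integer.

The ambient interval has length m(A) = 6 - 2 = 4.
Since the holes are disjoint and sit inside A, by finite additivity
  m(H) = sum_i (b_i - a_i), and m(A \ H) = m(A) - m(H).
Computing the hole measures:
  m(H_1) = 3 - 5/2 = 1/2.
  m(H_2) = 15/4 - 13/4 = 1/2.
  m(H_3) = 23/4 - 19/4 = 1.
Summed: m(H) = 1/2 + 1/2 + 1 = 2.
So m(A \ H) = 4 - 2 = 2.

2


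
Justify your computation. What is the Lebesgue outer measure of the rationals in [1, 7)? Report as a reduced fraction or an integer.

Q cap [1, 7) is countable; list its elements as q_1, q_2, ... . Fix eps > 0 and cover the k-th point by an interval of length eps * 2^(-k). The cover has total length eps * sum_{k>=1} 2^(-k) = eps, so by definition of outer measure m*(Q cap [1, 7)) <= eps. Since eps was arbitrary and m* >= 0, the outer measure is 0.

0


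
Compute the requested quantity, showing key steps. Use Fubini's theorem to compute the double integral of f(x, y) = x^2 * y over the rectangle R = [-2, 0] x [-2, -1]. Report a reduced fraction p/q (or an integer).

f(x, y) is a tensor product of a function of x and a function of y, and both factors are bounded continuous (hence Lebesgue integrable) on the rectangle, so Fubini's theorem applies:
  integral_R f d(m x m) = (integral_a1^b1 x^2 dx) * (integral_a2^b2 y dy).
Inner integral in x: integral_{-2}^{0} x^2 dx = (0^3 - (-2)^3)/3
  = 8/3.
Inner integral in y: integral_{-2}^{-1} y dy = ((-1)^2 - (-2)^2)/2
  = -3/2.
Product: (8/3) * (-3/2) = -4.

-4


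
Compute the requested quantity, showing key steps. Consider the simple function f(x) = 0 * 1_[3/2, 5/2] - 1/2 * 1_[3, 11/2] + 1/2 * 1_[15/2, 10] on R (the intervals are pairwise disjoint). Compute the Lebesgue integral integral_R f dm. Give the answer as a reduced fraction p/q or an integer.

For a simple function f = sum_i c_i * 1_{A_i} with disjoint A_i,
  integral f dm = sum_i c_i * m(A_i).
Lengths of the A_i:
  m(A_1) = 5/2 - 3/2 = 1.
  m(A_2) = 11/2 - 3 = 5/2.
  m(A_3) = 10 - 15/2 = 5/2.
Contributions c_i * m(A_i):
  (0) * (1) = 0.
  (-1/2) * (5/2) = -5/4.
  (1/2) * (5/2) = 5/4.
Total: 0 - 5/4 + 5/4 = 0.

0


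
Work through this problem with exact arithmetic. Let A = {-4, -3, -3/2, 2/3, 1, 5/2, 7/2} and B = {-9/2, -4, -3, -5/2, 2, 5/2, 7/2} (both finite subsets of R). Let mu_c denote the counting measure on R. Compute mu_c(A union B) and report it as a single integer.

Counting measure on a finite set equals cardinality. By inclusion-exclusion, |A union B| = |A| + |B| - |A cap B|.
|A| = 7, |B| = 7, |A cap B| = 4.
So mu_c(A union B) = 7 + 7 - 4 = 10.

10


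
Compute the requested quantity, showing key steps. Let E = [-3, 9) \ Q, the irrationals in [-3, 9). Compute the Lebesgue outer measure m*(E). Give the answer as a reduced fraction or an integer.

The interval I = [-3, 9) has m(I) = 9 - (-3) = 12 (endpoints are measure-zero, so open/closed/half-open agree). Write I = (I cap Q) u (I \ Q). The rationals in I are countable, so m*(I cap Q) = 0 (cover each rational by intervals whose total length is arbitrarily small). By countable subadditivity m*(I) <= m*(I cap Q) + m*(I \ Q), hence m*(I \ Q) >= m(I) = 12. The reverse inequality m*(I \ Q) <= m*(I) = 12 is trivial since (I \ Q) is a subset of I. Therefore m*(I \ Q) = 12.

12


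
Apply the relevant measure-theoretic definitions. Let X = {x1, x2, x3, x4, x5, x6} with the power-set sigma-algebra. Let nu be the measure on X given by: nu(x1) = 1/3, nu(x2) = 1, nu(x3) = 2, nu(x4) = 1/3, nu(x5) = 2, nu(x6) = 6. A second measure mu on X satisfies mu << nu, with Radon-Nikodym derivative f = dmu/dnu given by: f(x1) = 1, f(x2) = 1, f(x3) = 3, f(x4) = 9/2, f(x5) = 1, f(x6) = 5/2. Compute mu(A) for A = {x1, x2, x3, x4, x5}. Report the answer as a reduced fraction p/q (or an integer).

By the defining property of the Radon-Nikodym derivative, for every measurable set A,
  mu(A) = integral_A f dnu.
Since nu is a discrete measure concentrated on the atoms of X, the integral over A reduces to the sum
  mu(A) = sum_{x in A} f(x) * nu({x}).
Computing each term:
  x1: f(x1) * nu(x1) = 1 * 1/3 = 1/3.
  x2: f(x2) * nu(x2) = 1 * 1 = 1.
  x3: f(x3) * nu(x3) = 3 * 2 = 6.
  x4: f(x4) * nu(x4) = 9/2 * 1/3 = 3/2.
  x5: f(x5) * nu(x5) = 1 * 2 = 2.
Summing: mu(A) = 1/3 + 1 + 6 + 3/2 + 2 = 65/6.

65/6


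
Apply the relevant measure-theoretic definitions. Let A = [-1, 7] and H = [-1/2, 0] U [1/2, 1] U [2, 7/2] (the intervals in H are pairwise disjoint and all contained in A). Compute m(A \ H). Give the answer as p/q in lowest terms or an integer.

The ambient interval has length m(A) = 7 - (-1) = 8.
Since the holes are disjoint and sit inside A, by finite additivity
  m(H) = sum_i (b_i - a_i), and m(A \ H) = m(A) - m(H).
Computing the hole measures:
  m(H_1) = 0 - (-1/2) = 1/2.
  m(H_2) = 1 - 1/2 = 1/2.
  m(H_3) = 7/2 - 2 = 3/2.
Summed: m(H) = 1/2 + 1/2 + 3/2 = 5/2.
So m(A \ H) = 8 - 5/2 = 11/2.

11/2


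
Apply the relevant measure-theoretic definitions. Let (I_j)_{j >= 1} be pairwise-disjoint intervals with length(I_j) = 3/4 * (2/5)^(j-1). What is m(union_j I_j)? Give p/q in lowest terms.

By countable additivity of the Lebesgue measure on pairwise disjoint measurable sets,
  m(union_{j >= 1} I_j) = sum_{j >= 1} m(I_j) = sum_{j >= 1} a * r^(j-1),
  with a = 3/4 and r = 2/5.
Since 0 < r = 2/5 < 1, the geometric series converges:
  sum_{j >= 1} a * r^(j-1) = a / (1 - r).
  = 3/4 / (1 - 2/5)
  = 3/4 / (3/5)
  = 5/4.

5/4


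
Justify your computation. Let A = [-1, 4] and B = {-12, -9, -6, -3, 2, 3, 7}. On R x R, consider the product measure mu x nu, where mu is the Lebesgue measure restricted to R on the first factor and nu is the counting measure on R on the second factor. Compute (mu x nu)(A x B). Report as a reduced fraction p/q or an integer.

For a measurable rectangle A x B, the product measure satisfies
  (mu x nu)(A x B) = mu(A) * nu(B).
  mu(A) = 5.
  nu(B) = 7.
  (mu x nu)(A x B) = 5 * 7 = 35.

35


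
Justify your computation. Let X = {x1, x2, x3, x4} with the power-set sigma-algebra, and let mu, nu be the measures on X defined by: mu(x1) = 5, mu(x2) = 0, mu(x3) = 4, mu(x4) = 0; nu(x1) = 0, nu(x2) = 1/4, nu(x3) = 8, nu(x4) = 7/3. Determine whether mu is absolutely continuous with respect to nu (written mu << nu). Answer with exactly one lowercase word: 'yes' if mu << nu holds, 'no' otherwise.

mu << nu means: every nu-null measurable set is also mu-null; equivalently, for every atom x, if nu({x}) = 0 then mu({x}) = 0.
Checking each atom:
  x1: nu = 0, mu = 5 > 0 -> violates mu << nu.
  x2: nu = 1/4 > 0 -> no constraint.
  x3: nu = 8 > 0 -> no constraint.
  x4: nu = 7/3 > 0 -> no constraint.
The atom(s) x1 violate the condition (nu = 0 but mu > 0). Therefore mu is NOT absolutely continuous w.r.t. nu.

no


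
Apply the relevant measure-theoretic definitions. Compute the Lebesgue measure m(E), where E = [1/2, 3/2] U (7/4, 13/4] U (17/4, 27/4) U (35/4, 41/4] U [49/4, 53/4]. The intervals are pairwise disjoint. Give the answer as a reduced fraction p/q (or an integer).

For pairwise disjoint intervals, m(union_i I_i) = sum_i m(I_i),
and m is invariant under swapping open/closed endpoints (single points have measure 0).
So m(E) = sum_i (b_i - a_i).
  I_1 has length 3/2 - 1/2 = 1.
  I_2 has length 13/4 - 7/4 = 3/2.
  I_3 has length 27/4 - 17/4 = 5/2.
  I_4 has length 41/4 - 35/4 = 3/2.
  I_5 has length 53/4 - 49/4 = 1.
Summing:
  m(E) = 1 + 3/2 + 5/2 + 3/2 + 1 = 15/2.

15/2


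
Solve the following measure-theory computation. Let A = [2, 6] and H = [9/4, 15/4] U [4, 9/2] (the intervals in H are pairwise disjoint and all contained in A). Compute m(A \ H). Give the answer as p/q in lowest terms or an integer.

The ambient interval has length m(A) = 6 - 2 = 4.
Since the holes are disjoint and sit inside A, by finite additivity
  m(H) = sum_i (b_i - a_i), and m(A \ H) = m(A) - m(H).
Computing the hole measures:
  m(H_1) = 15/4 - 9/4 = 3/2.
  m(H_2) = 9/2 - 4 = 1/2.
Summed: m(H) = 3/2 + 1/2 = 2.
So m(A \ H) = 4 - 2 = 2.

2


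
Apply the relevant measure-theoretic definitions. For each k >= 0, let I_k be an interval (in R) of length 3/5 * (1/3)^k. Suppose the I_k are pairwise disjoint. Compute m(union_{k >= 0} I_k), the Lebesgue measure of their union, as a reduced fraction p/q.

By countable additivity of the Lebesgue measure on pairwise disjoint measurable sets,
  m(union_{k >= 0} I_k) = sum_{k >= 0} m(I_k) = sum_{k >= 0} a * r^k,
  with a = 3/5 and r = 1/3.
Since 0 < r = 1/3 < 1, the geometric series converges:
  sum_{k >= 0} a * r^k = a / (1 - r).
  = 3/5 / (1 - 1/3)
  = 3/5 / (2/3)
  = 9/10.

9/10


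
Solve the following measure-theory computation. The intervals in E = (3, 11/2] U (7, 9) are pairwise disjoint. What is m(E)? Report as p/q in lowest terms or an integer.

For pairwise disjoint intervals, m(union_i I_i) = sum_i m(I_i),
and m is invariant under swapping open/closed endpoints (single points have measure 0).
So m(E) = sum_i (b_i - a_i).
  I_1 has length 11/2 - 3 = 5/2.
  I_2 has length 9 - 7 = 2.
Summing:
  m(E) = 5/2 + 2 = 9/2.

9/2


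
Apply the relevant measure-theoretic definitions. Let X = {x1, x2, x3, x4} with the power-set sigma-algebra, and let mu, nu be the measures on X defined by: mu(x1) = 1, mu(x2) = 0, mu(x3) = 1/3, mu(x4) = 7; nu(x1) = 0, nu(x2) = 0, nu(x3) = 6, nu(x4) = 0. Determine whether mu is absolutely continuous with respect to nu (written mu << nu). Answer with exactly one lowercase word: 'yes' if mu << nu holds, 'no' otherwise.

mu << nu means: every nu-null measurable set is also mu-null; equivalently, for every atom x, if nu({x}) = 0 then mu({x}) = 0.
Checking each atom:
  x1: nu = 0, mu = 1 > 0 -> violates mu << nu.
  x2: nu = 0, mu = 0 -> consistent with mu << nu.
  x3: nu = 6 > 0 -> no constraint.
  x4: nu = 0, mu = 7 > 0 -> violates mu << nu.
The atom(s) x1, x4 violate the condition (nu = 0 but mu > 0). Therefore mu is NOT absolutely continuous w.r.t. nu.

no


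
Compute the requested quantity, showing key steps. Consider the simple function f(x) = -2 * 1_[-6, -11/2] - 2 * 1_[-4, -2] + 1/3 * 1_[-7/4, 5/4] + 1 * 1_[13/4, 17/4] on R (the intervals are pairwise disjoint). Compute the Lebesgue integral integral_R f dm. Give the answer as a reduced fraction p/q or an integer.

For a simple function f = sum_i c_i * 1_{A_i} with disjoint A_i,
  integral f dm = sum_i c_i * m(A_i).
Lengths of the A_i:
  m(A_1) = -11/2 - (-6) = 1/2.
  m(A_2) = -2 - (-4) = 2.
  m(A_3) = 5/4 - (-7/4) = 3.
  m(A_4) = 17/4 - 13/4 = 1.
Contributions c_i * m(A_i):
  (-2) * (1/2) = -1.
  (-2) * (2) = -4.
  (1/3) * (3) = 1.
  (1) * (1) = 1.
Total: -1 - 4 + 1 + 1 = -3.

-3


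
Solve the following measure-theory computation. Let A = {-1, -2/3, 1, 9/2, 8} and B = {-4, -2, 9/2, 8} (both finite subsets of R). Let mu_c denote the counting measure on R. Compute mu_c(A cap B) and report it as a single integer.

Counting measure on a finite set equals cardinality. mu_c(A cap B) = |A cap B| (elements appearing in both).
Enumerating the elements of A that also lie in B gives 2 element(s).
So mu_c(A cap B) = 2.

2


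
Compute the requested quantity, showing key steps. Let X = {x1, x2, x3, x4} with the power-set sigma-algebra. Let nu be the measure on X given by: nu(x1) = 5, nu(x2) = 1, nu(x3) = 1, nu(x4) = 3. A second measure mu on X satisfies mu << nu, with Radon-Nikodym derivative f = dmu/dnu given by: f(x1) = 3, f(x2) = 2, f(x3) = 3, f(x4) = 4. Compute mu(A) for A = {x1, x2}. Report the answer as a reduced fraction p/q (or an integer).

By the defining property of the Radon-Nikodym derivative, for every measurable set A,
  mu(A) = integral_A f dnu.
Since nu is a discrete measure concentrated on the atoms of X, the integral over A reduces to the sum
  mu(A) = sum_{x in A} f(x) * nu({x}).
Computing each term:
  x1: f(x1) * nu(x1) = 3 * 5 = 15.
  x2: f(x2) * nu(x2) = 2 * 1 = 2.
Summing: mu(A) = 15 + 2 = 17.

17


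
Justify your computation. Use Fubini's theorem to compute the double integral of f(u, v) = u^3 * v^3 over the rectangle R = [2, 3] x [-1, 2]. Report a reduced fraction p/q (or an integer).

f(u, v) is a tensor product of a function of u and a function of v, and both factors are bounded continuous (hence Lebesgue integrable) on the rectangle, so Fubini's theorem applies:
  integral_R f d(m x m) = (integral_a1^b1 u^3 du) * (integral_a2^b2 v^3 dv).
Inner integral in u: integral_{2}^{3} u^3 du = (3^4 - 2^4)/4
  = 65/4.
Inner integral in v: integral_{-1}^{2} v^3 dv = (2^4 - (-1)^4)/4
  = 15/4.
Product: (65/4) * (15/4) = 975/16.

975/16


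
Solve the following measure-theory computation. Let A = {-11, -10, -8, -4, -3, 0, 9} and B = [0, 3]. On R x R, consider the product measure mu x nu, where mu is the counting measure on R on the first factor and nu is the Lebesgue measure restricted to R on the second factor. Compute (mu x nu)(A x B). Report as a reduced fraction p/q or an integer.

For a measurable rectangle A x B, the product measure satisfies
  (mu x nu)(A x B) = mu(A) * nu(B).
  mu(A) = 7.
  nu(B) = 3.
  (mu x nu)(A x B) = 7 * 3 = 21.

21


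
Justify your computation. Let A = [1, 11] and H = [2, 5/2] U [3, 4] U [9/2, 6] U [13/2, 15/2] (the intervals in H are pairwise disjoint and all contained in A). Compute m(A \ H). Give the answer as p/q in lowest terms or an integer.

The ambient interval has length m(A) = 11 - 1 = 10.
Since the holes are disjoint and sit inside A, by finite additivity
  m(H) = sum_i (b_i - a_i), and m(A \ H) = m(A) - m(H).
Computing the hole measures:
  m(H_1) = 5/2 - 2 = 1/2.
  m(H_2) = 4 - 3 = 1.
  m(H_3) = 6 - 9/2 = 3/2.
  m(H_4) = 15/2 - 13/2 = 1.
Summed: m(H) = 1/2 + 1 + 3/2 + 1 = 4.
So m(A \ H) = 10 - 4 = 6.

6


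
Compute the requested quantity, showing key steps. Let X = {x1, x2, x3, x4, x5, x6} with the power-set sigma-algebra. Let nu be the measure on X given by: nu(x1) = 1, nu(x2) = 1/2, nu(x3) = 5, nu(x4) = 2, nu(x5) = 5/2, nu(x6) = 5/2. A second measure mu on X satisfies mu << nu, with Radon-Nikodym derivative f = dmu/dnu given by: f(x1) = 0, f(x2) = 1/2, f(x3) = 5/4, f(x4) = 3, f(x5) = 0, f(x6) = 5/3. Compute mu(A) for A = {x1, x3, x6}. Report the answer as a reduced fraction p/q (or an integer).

By the defining property of the Radon-Nikodym derivative, for every measurable set A,
  mu(A) = integral_A f dnu.
Since nu is a discrete measure concentrated on the atoms of X, the integral over A reduces to the sum
  mu(A) = sum_{x in A} f(x) * nu({x}).
Computing each term:
  x1: f(x1) * nu(x1) = 0 * 1 = 0.
  x3: f(x3) * nu(x3) = 5/4 * 5 = 25/4.
  x6: f(x6) * nu(x6) = 5/3 * 5/2 = 25/6.
Summing: mu(A) = 0 + 25/4 + 25/6 = 125/12.

125/12


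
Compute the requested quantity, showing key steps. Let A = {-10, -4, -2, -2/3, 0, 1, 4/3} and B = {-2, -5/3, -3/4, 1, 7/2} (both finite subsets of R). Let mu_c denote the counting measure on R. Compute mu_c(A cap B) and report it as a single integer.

Counting measure on a finite set equals cardinality. mu_c(A cap B) = |A cap B| (elements appearing in both).
Enumerating the elements of A that also lie in B gives 2 element(s).
So mu_c(A cap B) = 2.

2


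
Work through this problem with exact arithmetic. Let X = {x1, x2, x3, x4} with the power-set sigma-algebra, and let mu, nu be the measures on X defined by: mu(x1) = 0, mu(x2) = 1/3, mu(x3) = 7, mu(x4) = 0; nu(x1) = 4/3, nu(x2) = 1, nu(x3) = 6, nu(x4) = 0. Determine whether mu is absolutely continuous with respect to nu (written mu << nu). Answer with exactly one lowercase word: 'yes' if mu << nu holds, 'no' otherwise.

mu << nu means: every nu-null measurable set is also mu-null; equivalently, for every atom x, if nu({x}) = 0 then mu({x}) = 0.
Checking each atom:
  x1: nu = 4/3 > 0 -> no constraint.
  x2: nu = 1 > 0 -> no constraint.
  x3: nu = 6 > 0 -> no constraint.
  x4: nu = 0, mu = 0 -> consistent with mu << nu.
No atom violates the condition. Therefore mu << nu.

yes


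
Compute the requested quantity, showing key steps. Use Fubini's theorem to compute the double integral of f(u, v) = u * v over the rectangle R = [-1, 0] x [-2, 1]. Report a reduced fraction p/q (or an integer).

f(u, v) is a tensor product of a function of u and a function of v, and both factors are bounded continuous (hence Lebesgue integrable) on the rectangle, so Fubini's theorem applies:
  integral_R f d(m x m) = (integral_a1^b1 u du) * (integral_a2^b2 v dv).
Inner integral in u: integral_{-1}^{0} u du = (0^2 - (-1)^2)/2
  = -1/2.
Inner integral in v: integral_{-2}^{1} v dv = (1^2 - (-2)^2)/2
  = -3/2.
Product: (-1/2) * (-3/2) = 3/4.

3/4


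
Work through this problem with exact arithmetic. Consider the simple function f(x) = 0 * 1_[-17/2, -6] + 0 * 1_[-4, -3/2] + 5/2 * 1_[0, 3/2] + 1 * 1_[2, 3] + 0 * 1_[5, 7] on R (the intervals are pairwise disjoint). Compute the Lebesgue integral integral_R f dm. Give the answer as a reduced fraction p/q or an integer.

For a simple function f = sum_i c_i * 1_{A_i} with disjoint A_i,
  integral f dm = sum_i c_i * m(A_i).
Lengths of the A_i:
  m(A_1) = -6 - (-17/2) = 5/2.
  m(A_2) = -3/2 - (-4) = 5/2.
  m(A_3) = 3/2 - 0 = 3/2.
  m(A_4) = 3 - 2 = 1.
  m(A_5) = 7 - 5 = 2.
Contributions c_i * m(A_i):
  (0) * (5/2) = 0.
  (0) * (5/2) = 0.
  (5/2) * (3/2) = 15/4.
  (1) * (1) = 1.
  (0) * (2) = 0.
Total: 0 + 0 + 15/4 + 1 + 0 = 19/4.

19/4


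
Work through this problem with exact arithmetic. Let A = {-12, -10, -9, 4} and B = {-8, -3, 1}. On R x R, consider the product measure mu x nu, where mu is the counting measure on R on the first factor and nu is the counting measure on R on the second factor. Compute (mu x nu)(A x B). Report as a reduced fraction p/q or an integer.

For a measurable rectangle A x B, the product measure satisfies
  (mu x nu)(A x B) = mu(A) * nu(B).
  mu(A) = 4.
  nu(B) = 3.
  (mu x nu)(A x B) = 4 * 3 = 12.

12


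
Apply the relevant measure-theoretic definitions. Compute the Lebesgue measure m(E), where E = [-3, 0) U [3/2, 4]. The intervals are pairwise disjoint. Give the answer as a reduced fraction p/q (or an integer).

For pairwise disjoint intervals, m(union_i I_i) = sum_i m(I_i),
and m is invariant under swapping open/closed endpoints (single points have measure 0).
So m(E) = sum_i (b_i - a_i).
  I_1 has length 0 - (-3) = 3.
  I_2 has length 4 - 3/2 = 5/2.
Summing:
  m(E) = 3 + 5/2 = 11/2.

11/2


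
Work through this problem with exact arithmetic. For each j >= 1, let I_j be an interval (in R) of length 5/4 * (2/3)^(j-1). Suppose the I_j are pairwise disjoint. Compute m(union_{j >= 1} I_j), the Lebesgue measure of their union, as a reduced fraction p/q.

By countable additivity of the Lebesgue measure on pairwise disjoint measurable sets,
  m(union_{j >= 1} I_j) = sum_{j >= 1} m(I_j) = sum_{j >= 1} a * r^(j-1),
  with a = 5/4 and r = 2/3.
Since 0 < r = 2/3 < 1, the geometric series converges:
  sum_{j >= 1} a * r^(j-1) = a / (1 - r).
  = 5/4 / (1 - 2/3)
  = 5/4 / (1/3)
  = 15/4.

15/4


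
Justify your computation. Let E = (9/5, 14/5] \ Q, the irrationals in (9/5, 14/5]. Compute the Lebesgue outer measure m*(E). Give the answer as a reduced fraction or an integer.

The interval I = (9/5, 14/5] has m(I) = 14/5 - 9/5 = 1 (endpoints are measure-zero, so open/closed/half-open agree). Write I = (I cap Q) u (I \ Q). The rationals in I are countable, so m*(I cap Q) = 0 (cover each rational by intervals whose total length is arbitrarily small). By countable subadditivity m*(I) <= m*(I cap Q) + m*(I \ Q), hence m*(I \ Q) >= m(I) = 1. The reverse inequality m*(I \ Q) <= m*(I) = 1 is trivial since (I \ Q) is a subset of I. Therefore m*(I \ Q) = 1.

1


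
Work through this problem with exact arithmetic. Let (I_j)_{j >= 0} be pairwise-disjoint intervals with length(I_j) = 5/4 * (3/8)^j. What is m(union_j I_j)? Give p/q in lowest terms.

By countable additivity of the Lebesgue measure on pairwise disjoint measurable sets,
  m(union_{j >= 0} I_j) = sum_{j >= 0} m(I_j) = sum_{j >= 0} a * r^j,
  with a = 5/4 and r = 3/8.
Since 0 < r = 3/8 < 1, the geometric series converges:
  sum_{j >= 0} a * r^j = a / (1 - r).
  = 5/4 / (1 - 3/8)
  = 5/4 / (5/8)
  = 2.

2


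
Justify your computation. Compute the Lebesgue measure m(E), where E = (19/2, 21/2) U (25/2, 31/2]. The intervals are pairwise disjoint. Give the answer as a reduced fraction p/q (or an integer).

For pairwise disjoint intervals, m(union_i I_i) = sum_i m(I_i),
and m is invariant under swapping open/closed endpoints (single points have measure 0).
So m(E) = sum_i (b_i - a_i).
  I_1 has length 21/2 - 19/2 = 1.
  I_2 has length 31/2 - 25/2 = 3.
Summing:
  m(E) = 1 + 3 = 4.

4


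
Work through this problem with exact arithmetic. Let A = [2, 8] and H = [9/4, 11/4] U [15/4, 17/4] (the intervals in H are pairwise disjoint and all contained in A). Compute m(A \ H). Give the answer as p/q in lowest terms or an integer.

The ambient interval has length m(A) = 8 - 2 = 6.
Since the holes are disjoint and sit inside A, by finite additivity
  m(H) = sum_i (b_i - a_i), and m(A \ H) = m(A) - m(H).
Computing the hole measures:
  m(H_1) = 11/4 - 9/4 = 1/2.
  m(H_2) = 17/4 - 15/4 = 1/2.
Summed: m(H) = 1/2 + 1/2 = 1.
So m(A \ H) = 6 - 1 = 5.

5


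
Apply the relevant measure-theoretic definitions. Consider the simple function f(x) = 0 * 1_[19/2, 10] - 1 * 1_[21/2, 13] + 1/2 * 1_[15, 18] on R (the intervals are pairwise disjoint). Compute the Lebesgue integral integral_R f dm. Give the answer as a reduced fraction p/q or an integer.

For a simple function f = sum_i c_i * 1_{A_i} with disjoint A_i,
  integral f dm = sum_i c_i * m(A_i).
Lengths of the A_i:
  m(A_1) = 10 - 19/2 = 1/2.
  m(A_2) = 13 - 21/2 = 5/2.
  m(A_3) = 18 - 15 = 3.
Contributions c_i * m(A_i):
  (0) * (1/2) = 0.
  (-1) * (5/2) = -5/2.
  (1/2) * (3) = 3/2.
Total: 0 - 5/2 + 3/2 = -1.

-1


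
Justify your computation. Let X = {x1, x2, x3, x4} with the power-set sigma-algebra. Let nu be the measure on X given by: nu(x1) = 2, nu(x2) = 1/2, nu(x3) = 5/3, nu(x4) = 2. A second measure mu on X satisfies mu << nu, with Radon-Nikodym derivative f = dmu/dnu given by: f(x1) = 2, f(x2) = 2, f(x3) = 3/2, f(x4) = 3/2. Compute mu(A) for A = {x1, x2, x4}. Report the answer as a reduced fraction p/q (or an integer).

By the defining property of the Radon-Nikodym derivative, for every measurable set A,
  mu(A) = integral_A f dnu.
Since nu is a discrete measure concentrated on the atoms of X, the integral over A reduces to the sum
  mu(A) = sum_{x in A} f(x) * nu({x}).
Computing each term:
  x1: f(x1) * nu(x1) = 2 * 2 = 4.
  x2: f(x2) * nu(x2) = 2 * 1/2 = 1.
  x4: f(x4) * nu(x4) = 3/2 * 2 = 3.
Summing: mu(A) = 4 + 1 + 3 = 8.

8


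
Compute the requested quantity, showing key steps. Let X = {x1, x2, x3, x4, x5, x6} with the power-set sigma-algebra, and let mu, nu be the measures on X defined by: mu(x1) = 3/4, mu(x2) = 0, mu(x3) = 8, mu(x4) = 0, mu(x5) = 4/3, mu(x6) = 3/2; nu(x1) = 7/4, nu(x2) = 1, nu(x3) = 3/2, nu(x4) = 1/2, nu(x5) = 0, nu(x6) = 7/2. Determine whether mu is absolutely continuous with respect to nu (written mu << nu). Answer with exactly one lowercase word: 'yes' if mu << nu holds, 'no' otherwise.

mu << nu means: every nu-null measurable set is also mu-null; equivalently, for every atom x, if nu({x}) = 0 then mu({x}) = 0.
Checking each atom:
  x1: nu = 7/4 > 0 -> no constraint.
  x2: nu = 1 > 0 -> no constraint.
  x3: nu = 3/2 > 0 -> no constraint.
  x4: nu = 1/2 > 0 -> no constraint.
  x5: nu = 0, mu = 4/3 > 0 -> violates mu << nu.
  x6: nu = 7/2 > 0 -> no constraint.
The atom(s) x5 violate the condition (nu = 0 but mu > 0). Therefore mu is NOT absolutely continuous w.r.t. nu.

no


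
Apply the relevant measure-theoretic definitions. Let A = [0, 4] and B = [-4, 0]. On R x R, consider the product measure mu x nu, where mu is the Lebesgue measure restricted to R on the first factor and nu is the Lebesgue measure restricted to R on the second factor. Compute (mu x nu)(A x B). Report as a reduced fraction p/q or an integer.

For a measurable rectangle A x B, the product measure satisfies
  (mu x nu)(A x B) = mu(A) * nu(B).
  mu(A) = 4.
  nu(B) = 4.
  (mu x nu)(A x B) = 4 * 4 = 16.

16


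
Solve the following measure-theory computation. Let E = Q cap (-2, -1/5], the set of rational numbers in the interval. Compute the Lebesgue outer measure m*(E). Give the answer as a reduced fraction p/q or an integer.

Q cap (-2, -1/5] is countable; list its elements as q_1, q_2, ... . Fix eps > 0 and cover the k-th point by an interval of length eps * 2^(-k). The cover has total length eps * sum_{k>=1} 2^(-k) = eps, so by definition of outer measure m*(Q cap (-2, -1/5]) <= eps. Since eps was arbitrary and m* >= 0, the outer measure is 0.

0


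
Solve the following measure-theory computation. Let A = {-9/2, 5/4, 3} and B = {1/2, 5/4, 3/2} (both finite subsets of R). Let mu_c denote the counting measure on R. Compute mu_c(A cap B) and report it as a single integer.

Counting measure on a finite set equals cardinality. mu_c(A cap B) = |A cap B| (elements appearing in both).
Enumerating the elements of A that also lie in B gives 1 element(s).
So mu_c(A cap B) = 1.

1


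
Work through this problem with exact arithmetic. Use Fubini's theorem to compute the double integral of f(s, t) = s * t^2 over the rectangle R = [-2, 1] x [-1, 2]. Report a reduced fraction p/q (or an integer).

f(s, t) is a tensor product of a function of s and a function of t, and both factors are bounded continuous (hence Lebesgue integrable) on the rectangle, so Fubini's theorem applies:
  integral_R f d(m x m) = (integral_a1^b1 s ds) * (integral_a2^b2 t^2 dt).
Inner integral in s: integral_{-2}^{1} s ds = (1^2 - (-2)^2)/2
  = -3/2.
Inner integral in t: integral_{-1}^{2} t^2 dt = (2^3 - (-1)^3)/3
  = 3.
Product: (-3/2) * (3) = -9/2.

-9/2


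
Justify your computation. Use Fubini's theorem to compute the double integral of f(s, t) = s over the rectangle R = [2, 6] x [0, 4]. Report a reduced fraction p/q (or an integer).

f(s, t) is a tensor product of a function of s and a function of t, and both factors are bounded continuous (hence Lebesgue integrable) on the rectangle, so Fubini's theorem applies:
  integral_R f d(m x m) = (integral_a1^b1 s ds) * (integral_a2^b2 1 dt).
Inner integral in s: integral_{2}^{6} s ds = (6^2 - 2^2)/2
  = 16.
Inner integral in t: integral_{0}^{4} 1 dt = (4^1 - 0^1)/1
  = 4.
Product: (16) * (4) = 64.

64


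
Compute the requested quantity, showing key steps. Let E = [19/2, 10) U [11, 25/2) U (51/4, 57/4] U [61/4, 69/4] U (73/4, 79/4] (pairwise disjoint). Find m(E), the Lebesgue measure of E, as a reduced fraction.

For pairwise disjoint intervals, m(union_i I_i) = sum_i m(I_i),
and m is invariant under swapping open/closed endpoints (single points have measure 0).
So m(E) = sum_i (b_i - a_i).
  I_1 has length 10 - 19/2 = 1/2.
  I_2 has length 25/2 - 11 = 3/2.
  I_3 has length 57/4 - 51/4 = 3/2.
  I_4 has length 69/4 - 61/4 = 2.
  I_5 has length 79/4 - 73/4 = 3/2.
Summing:
  m(E) = 1/2 + 3/2 + 3/2 + 2 + 3/2 = 7.

7


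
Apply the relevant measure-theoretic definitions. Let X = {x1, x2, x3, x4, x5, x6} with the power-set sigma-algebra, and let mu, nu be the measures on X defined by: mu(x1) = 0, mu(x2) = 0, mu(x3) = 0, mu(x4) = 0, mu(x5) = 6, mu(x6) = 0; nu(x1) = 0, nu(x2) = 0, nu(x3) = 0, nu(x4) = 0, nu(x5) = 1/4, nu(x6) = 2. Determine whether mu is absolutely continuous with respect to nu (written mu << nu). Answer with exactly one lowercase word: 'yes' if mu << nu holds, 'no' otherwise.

mu << nu means: every nu-null measurable set is also mu-null; equivalently, for every atom x, if nu({x}) = 0 then mu({x}) = 0.
Checking each atom:
  x1: nu = 0, mu = 0 -> consistent with mu << nu.
  x2: nu = 0, mu = 0 -> consistent with mu << nu.
  x3: nu = 0, mu = 0 -> consistent with mu << nu.
  x4: nu = 0, mu = 0 -> consistent with mu << nu.
  x5: nu = 1/4 > 0 -> no constraint.
  x6: nu = 2 > 0 -> no constraint.
No atom violates the condition. Therefore mu << nu.

yes


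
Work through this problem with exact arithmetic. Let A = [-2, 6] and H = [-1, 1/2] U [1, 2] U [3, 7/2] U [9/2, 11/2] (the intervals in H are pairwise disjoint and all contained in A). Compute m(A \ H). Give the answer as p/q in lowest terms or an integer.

The ambient interval has length m(A) = 6 - (-2) = 8.
Since the holes are disjoint and sit inside A, by finite additivity
  m(H) = sum_i (b_i - a_i), and m(A \ H) = m(A) - m(H).
Computing the hole measures:
  m(H_1) = 1/2 - (-1) = 3/2.
  m(H_2) = 2 - 1 = 1.
  m(H_3) = 7/2 - 3 = 1/2.
  m(H_4) = 11/2 - 9/2 = 1.
Summed: m(H) = 3/2 + 1 + 1/2 + 1 = 4.
So m(A \ H) = 8 - 4 = 4.

4


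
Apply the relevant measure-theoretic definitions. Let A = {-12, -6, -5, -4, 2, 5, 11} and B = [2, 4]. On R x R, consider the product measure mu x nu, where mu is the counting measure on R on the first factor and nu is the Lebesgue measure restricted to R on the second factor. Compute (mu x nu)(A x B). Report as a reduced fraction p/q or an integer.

For a measurable rectangle A x B, the product measure satisfies
  (mu x nu)(A x B) = mu(A) * nu(B).
  mu(A) = 7.
  nu(B) = 2.
  (mu x nu)(A x B) = 7 * 2 = 14.

14


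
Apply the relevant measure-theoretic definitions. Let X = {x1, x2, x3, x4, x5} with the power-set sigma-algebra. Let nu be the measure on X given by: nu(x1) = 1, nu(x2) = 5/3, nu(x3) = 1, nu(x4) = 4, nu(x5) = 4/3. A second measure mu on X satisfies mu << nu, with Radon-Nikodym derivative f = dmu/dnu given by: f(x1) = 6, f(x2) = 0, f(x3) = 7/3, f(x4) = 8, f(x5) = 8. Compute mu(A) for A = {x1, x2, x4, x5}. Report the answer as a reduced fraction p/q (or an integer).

By the defining property of the Radon-Nikodym derivative, for every measurable set A,
  mu(A) = integral_A f dnu.
Since nu is a discrete measure concentrated on the atoms of X, the integral over A reduces to the sum
  mu(A) = sum_{x in A} f(x) * nu({x}).
Computing each term:
  x1: f(x1) * nu(x1) = 6 * 1 = 6.
  x2: f(x2) * nu(x2) = 0 * 5/3 = 0.
  x4: f(x4) * nu(x4) = 8 * 4 = 32.
  x5: f(x5) * nu(x5) = 8 * 4/3 = 32/3.
Summing: mu(A) = 6 + 0 + 32 + 32/3 = 146/3.

146/3


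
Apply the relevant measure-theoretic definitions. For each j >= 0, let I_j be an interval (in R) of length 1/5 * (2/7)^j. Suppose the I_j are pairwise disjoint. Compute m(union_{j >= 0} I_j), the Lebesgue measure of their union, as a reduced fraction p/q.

By countable additivity of the Lebesgue measure on pairwise disjoint measurable sets,
  m(union_{j >= 0} I_j) = sum_{j >= 0} m(I_j) = sum_{j >= 0} a * r^j,
  with a = 1/5 and r = 2/7.
Since 0 < r = 2/7 < 1, the geometric series converges:
  sum_{j >= 0} a * r^j = a / (1 - r).
  = 1/5 / (1 - 2/7)
  = 1/5 / (5/7)
  = 7/25.

7/25


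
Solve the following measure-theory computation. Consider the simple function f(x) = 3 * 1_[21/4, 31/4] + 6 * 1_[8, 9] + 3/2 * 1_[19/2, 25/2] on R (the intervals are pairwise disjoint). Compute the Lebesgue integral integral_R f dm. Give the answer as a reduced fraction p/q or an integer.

For a simple function f = sum_i c_i * 1_{A_i} with disjoint A_i,
  integral f dm = sum_i c_i * m(A_i).
Lengths of the A_i:
  m(A_1) = 31/4 - 21/4 = 5/2.
  m(A_2) = 9 - 8 = 1.
  m(A_3) = 25/2 - 19/2 = 3.
Contributions c_i * m(A_i):
  (3) * (5/2) = 15/2.
  (6) * (1) = 6.
  (3/2) * (3) = 9/2.
Total: 15/2 + 6 + 9/2 = 18.

18


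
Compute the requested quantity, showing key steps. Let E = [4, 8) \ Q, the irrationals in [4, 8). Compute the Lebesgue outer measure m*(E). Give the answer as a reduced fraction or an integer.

The interval I = [4, 8) has m(I) = 8 - 4 = 4 (endpoints are measure-zero, so open/closed/half-open agree). Write I = (I cap Q) u (I \ Q). The rationals in I are countable, so m*(I cap Q) = 0 (cover each rational by intervals whose total length is arbitrarily small). By countable subadditivity m*(I) <= m*(I cap Q) + m*(I \ Q), hence m*(I \ Q) >= m(I) = 4. The reverse inequality m*(I \ Q) <= m*(I) = 4 is trivial since (I \ Q) is a subset of I. Therefore m*(I \ Q) = 4.

4


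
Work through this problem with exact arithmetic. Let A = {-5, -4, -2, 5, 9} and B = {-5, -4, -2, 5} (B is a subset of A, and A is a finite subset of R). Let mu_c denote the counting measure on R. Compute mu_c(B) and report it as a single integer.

Counting measure assigns mu_c(E) = |E| (number of elements) when E is finite.
B has 4 element(s), so mu_c(B) = 4.

4


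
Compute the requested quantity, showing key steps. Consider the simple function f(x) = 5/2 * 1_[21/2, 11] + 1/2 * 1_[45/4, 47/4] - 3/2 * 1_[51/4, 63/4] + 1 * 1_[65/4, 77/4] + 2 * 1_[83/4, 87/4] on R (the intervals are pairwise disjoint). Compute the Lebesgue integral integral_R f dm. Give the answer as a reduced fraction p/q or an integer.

For a simple function f = sum_i c_i * 1_{A_i} with disjoint A_i,
  integral f dm = sum_i c_i * m(A_i).
Lengths of the A_i:
  m(A_1) = 11 - 21/2 = 1/2.
  m(A_2) = 47/4 - 45/4 = 1/2.
  m(A_3) = 63/4 - 51/4 = 3.
  m(A_4) = 77/4 - 65/4 = 3.
  m(A_5) = 87/4 - 83/4 = 1.
Contributions c_i * m(A_i):
  (5/2) * (1/2) = 5/4.
  (1/2) * (1/2) = 1/4.
  (-3/2) * (3) = -9/2.
  (1) * (3) = 3.
  (2) * (1) = 2.
Total: 5/4 + 1/4 - 9/2 + 3 + 2 = 2.

2


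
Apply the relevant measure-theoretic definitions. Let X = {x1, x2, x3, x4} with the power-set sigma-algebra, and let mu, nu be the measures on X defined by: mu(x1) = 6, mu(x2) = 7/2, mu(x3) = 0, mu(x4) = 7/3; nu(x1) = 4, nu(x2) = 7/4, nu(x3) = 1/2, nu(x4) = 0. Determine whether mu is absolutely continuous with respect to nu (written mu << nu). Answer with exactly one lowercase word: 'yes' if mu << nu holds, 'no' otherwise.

mu << nu means: every nu-null measurable set is also mu-null; equivalently, for every atom x, if nu({x}) = 0 then mu({x}) = 0.
Checking each atom:
  x1: nu = 4 > 0 -> no constraint.
  x2: nu = 7/4 > 0 -> no constraint.
  x3: nu = 1/2 > 0 -> no constraint.
  x4: nu = 0, mu = 7/3 > 0 -> violates mu << nu.
The atom(s) x4 violate the condition (nu = 0 but mu > 0). Therefore mu is NOT absolutely continuous w.r.t. nu.

no


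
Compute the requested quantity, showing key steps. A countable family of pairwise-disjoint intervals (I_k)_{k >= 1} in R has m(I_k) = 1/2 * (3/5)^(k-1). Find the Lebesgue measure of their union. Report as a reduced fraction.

By countable additivity of the Lebesgue measure on pairwise disjoint measurable sets,
  m(union_{k >= 1} I_k) = sum_{k >= 1} m(I_k) = sum_{k >= 1} a * r^(k-1),
  with a = 1/2 and r = 3/5.
Since 0 < r = 3/5 < 1, the geometric series converges:
  sum_{k >= 1} a * r^(k-1) = a / (1 - r).
  = 1/2 / (1 - 3/5)
  = 1/2 / (2/5)
  = 5/4.

5/4


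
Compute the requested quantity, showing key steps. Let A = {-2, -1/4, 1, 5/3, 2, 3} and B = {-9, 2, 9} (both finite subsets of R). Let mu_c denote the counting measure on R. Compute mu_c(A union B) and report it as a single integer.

Counting measure on a finite set equals cardinality. By inclusion-exclusion, |A union B| = |A| + |B| - |A cap B|.
|A| = 6, |B| = 3, |A cap B| = 1.
So mu_c(A union B) = 6 + 3 - 1 = 8.

8


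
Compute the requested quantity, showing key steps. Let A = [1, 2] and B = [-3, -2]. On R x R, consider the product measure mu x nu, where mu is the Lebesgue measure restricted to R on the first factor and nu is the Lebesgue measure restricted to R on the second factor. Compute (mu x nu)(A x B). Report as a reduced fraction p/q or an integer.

For a measurable rectangle A x B, the product measure satisfies
  (mu x nu)(A x B) = mu(A) * nu(B).
  mu(A) = 1.
  nu(B) = 1.
  (mu x nu)(A x B) = 1 * 1 = 1.

1


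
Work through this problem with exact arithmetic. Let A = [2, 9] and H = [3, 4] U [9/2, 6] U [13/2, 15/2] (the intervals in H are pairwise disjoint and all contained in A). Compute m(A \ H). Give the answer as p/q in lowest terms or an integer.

The ambient interval has length m(A) = 9 - 2 = 7.
Since the holes are disjoint and sit inside A, by finite additivity
  m(H) = sum_i (b_i - a_i), and m(A \ H) = m(A) - m(H).
Computing the hole measures:
  m(H_1) = 4 - 3 = 1.
  m(H_2) = 6 - 9/2 = 3/2.
  m(H_3) = 15/2 - 13/2 = 1.
Summed: m(H) = 1 + 3/2 + 1 = 7/2.
So m(A \ H) = 7 - 7/2 = 7/2.

7/2


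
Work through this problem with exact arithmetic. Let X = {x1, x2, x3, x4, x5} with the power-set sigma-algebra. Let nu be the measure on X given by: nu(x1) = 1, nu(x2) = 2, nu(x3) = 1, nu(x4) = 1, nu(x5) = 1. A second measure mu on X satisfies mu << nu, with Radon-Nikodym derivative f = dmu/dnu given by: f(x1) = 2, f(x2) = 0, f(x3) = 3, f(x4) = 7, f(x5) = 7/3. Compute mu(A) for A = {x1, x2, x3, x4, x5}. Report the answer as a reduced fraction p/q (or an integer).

By the defining property of the Radon-Nikodym derivative, for every measurable set A,
  mu(A) = integral_A f dnu.
Since nu is a discrete measure concentrated on the atoms of X, the integral over A reduces to the sum
  mu(A) = sum_{x in A} f(x) * nu({x}).
Computing each term:
  x1: f(x1) * nu(x1) = 2 * 1 = 2.
  x2: f(x2) * nu(x2) = 0 * 2 = 0.
  x3: f(x3) * nu(x3) = 3 * 1 = 3.
  x4: f(x4) * nu(x4) = 7 * 1 = 7.
  x5: f(x5) * nu(x5) = 7/3 * 1 = 7/3.
Summing: mu(A) = 2 + 0 + 3 + 7 + 7/3 = 43/3.

43/3


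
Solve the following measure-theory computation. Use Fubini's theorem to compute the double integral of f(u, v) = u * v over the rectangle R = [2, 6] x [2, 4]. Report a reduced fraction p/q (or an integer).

f(u, v) is a tensor product of a function of u and a function of v, and both factors are bounded continuous (hence Lebesgue integrable) on the rectangle, so Fubini's theorem applies:
  integral_R f d(m x m) = (integral_a1^b1 u du) * (integral_a2^b2 v dv).
Inner integral in u: integral_{2}^{6} u du = (6^2 - 2^2)/2
  = 16.
Inner integral in v: integral_{2}^{4} v dv = (4^2 - 2^2)/2
  = 6.
Product: (16) * (6) = 96.

96


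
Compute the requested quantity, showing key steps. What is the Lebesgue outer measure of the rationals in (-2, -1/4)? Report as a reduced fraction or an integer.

E = Q cap (-2, -1/4) is a subset of Q, which is countable. Enumerate Q = {q_1, q_2, ...}; for any eps > 0, cover q_k by the open interval (q_k - eps/2^(k+1), q_k + eps/2^(k+1)), of length eps/2^k. The total cover length is sum_{k>=1} eps/2^k = eps. Hence m*(E) <= m*(Q) <= eps for every eps > 0, and since outer measure is non-negative, m*(E) = 0.

0


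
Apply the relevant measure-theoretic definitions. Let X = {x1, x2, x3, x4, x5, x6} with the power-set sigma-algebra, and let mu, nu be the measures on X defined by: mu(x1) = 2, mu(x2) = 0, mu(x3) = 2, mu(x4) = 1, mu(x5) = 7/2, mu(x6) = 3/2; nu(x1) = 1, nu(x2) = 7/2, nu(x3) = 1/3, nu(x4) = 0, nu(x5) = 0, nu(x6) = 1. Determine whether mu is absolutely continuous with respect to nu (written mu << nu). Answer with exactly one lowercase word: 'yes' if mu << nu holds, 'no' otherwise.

mu << nu means: every nu-null measurable set is also mu-null; equivalently, for every atom x, if nu({x}) = 0 then mu({x}) = 0.
Checking each atom:
  x1: nu = 1 > 0 -> no constraint.
  x2: nu = 7/2 > 0 -> no constraint.
  x3: nu = 1/3 > 0 -> no constraint.
  x4: nu = 0, mu = 1 > 0 -> violates mu << nu.
  x5: nu = 0, mu = 7/2 > 0 -> violates mu << nu.
  x6: nu = 1 > 0 -> no constraint.
The atom(s) x4, x5 violate the condition (nu = 0 but mu > 0). Therefore mu is NOT absolutely continuous w.r.t. nu.

no


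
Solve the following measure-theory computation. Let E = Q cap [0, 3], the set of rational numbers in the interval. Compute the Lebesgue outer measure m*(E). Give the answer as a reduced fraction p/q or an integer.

Q cap [0, 3] is countable; list its elements as q_1, q_2, ... . Fix eps > 0 and cover the k-th point by an interval of length eps * 2^(-k). The cover has total length eps * sum_{k>=1} 2^(-k) = eps, so by definition of outer measure m*(Q cap [0, 3]) <= eps. Since eps was arbitrary and m* >= 0, the outer measure is 0.

0


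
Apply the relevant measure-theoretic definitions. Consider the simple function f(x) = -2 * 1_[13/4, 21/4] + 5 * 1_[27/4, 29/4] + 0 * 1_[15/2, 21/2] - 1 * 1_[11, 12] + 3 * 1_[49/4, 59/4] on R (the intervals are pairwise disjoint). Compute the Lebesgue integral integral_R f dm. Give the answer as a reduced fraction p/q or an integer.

For a simple function f = sum_i c_i * 1_{A_i} with disjoint A_i,
  integral f dm = sum_i c_i * m(A_i).
Lengths of the A_i:
  m(A_1) = 21/4 - 13/4 = 2.
  m(A_2) = 29/4 - 27/4 = 1/2.
  m(A_3) = 21/2 - 15/2 = 3.
  m(A_4) = 12 - 11 = 1.
  m(A_5) = 59/4 - 49/4 = 5/2.
Contributions c_i * m(A_i):
  (-2) * (2) = -4.
  (5) * (1/2) = 5/2.
  (0) * (3) = 0.
  (-1) * (1) = -1.
  (3) * (5/2) = 15/2.
Total: -4 + 5/2 + 0 - 1 + 15/2 = 5.

5
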